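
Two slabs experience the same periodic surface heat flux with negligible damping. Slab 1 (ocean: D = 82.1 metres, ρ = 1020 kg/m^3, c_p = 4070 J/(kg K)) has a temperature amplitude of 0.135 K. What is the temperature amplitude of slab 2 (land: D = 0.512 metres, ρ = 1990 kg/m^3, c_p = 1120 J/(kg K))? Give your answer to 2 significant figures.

40 K

C_ocean = 3.41×10^8 J/(m²·K); C_land = 1.14×10^6 J/(m²·K).
A ∝ 1/C ⇒ A_land = A_ocean × C_ocean/C_land = 0.135 × 299 = 40.3 K.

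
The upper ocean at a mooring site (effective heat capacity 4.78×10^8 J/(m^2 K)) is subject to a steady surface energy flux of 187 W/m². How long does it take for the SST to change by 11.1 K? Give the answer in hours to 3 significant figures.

Areal heat capacity C = 4.78×10^8 J/(m^2 K) (given).
Time required: Δt = C ΔT / F = 4.78×10^8 × 11.1 / 187 = 2.84×10^7 s.
In hours: 2.84×10^7 s / (3600 s/hour) = 7880 hours.

7880 hours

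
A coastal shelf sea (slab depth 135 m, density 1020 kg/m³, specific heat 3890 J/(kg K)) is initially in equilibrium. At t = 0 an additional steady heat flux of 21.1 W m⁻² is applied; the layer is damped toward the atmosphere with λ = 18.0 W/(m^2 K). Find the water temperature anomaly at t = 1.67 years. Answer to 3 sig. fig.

Areal heat capacity C = ρ c_p D = 1020 × 3890 × 135 = 5.36×10^8 J m⁻² K⁻¹.
τ = C / λ = 5.36×10^8 / 18.0 = 2.98×10^7 s.
Equilibrium anomaly ΔT_eq = F / λ = 21.1 / 18.0 = 1.17 K.
t = 1.67 years = 5.27×10^7 s, so t/τ = 1.77.
ΔT(t) = ΔT_eq (1 − e^(−t/τ)) = 1.17 × (1 − e^−1.77) = 0.973 K.

0.973 K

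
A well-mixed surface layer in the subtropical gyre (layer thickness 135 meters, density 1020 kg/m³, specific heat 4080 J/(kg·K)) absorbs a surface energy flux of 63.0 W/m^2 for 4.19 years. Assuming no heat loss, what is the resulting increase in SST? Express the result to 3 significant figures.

Areal heat capacity C = ρ c_p D = 1020 × 4080 × 135 = 5.62×10^8 J/(m²·K).
Net heat input Q = F Δt = 63.0 × (4.19 years × 3.156×10^7 s/year) = 8.33×10^9 J/m².
ΔT = Q / C = 8.33×10^9 / 5.62×10^8 = 14.8 K.

14.8 K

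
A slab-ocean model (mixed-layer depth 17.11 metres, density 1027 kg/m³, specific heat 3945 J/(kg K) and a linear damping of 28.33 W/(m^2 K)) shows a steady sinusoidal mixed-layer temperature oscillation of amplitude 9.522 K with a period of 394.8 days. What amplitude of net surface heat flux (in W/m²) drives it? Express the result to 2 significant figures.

Areal heat capacity C = ρ c_p D = 1027 × 3945 × 17.11 = 6.93×10^7 J/(m^2 K).
ω = 2π / 3.41×10^7 s = 1.84×10^-7 s⁻¹.
√((Cω)² + λ²) = √((12.8)² + 28.33²) = 31.1 W/(m²·K).
F₀ = A × √((Cω)²+λ²) = 9.522 × 31.1 = 296 W/m².

300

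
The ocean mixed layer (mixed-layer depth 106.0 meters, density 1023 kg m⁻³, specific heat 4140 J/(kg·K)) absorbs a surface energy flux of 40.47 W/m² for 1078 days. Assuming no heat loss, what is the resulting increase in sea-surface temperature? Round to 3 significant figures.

8.40 K

Areal heat capacity C = ρ c_p D = 1023 × 4140 × 106.0 = 4.49×10^8 J/(m²·K).
Net heat input Q = F Δt = 40.47 × (1078 days × 86400 s/day) = 3.77×10^9 J/m².
ΔT = Q / C = 3.77×10^9 / 4.49×10^8 = 8.40 K.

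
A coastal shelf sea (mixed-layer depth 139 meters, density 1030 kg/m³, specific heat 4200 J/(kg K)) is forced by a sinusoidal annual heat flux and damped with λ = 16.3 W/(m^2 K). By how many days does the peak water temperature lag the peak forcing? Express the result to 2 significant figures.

Areal heat capacity C = ρ c_p D = 1030 × 4200 × 139 = 6.01×10^8 J m⁻² K⁻¹.
ω = 2π / 3.15×10^7 s = 1.99×10^-7 s⁻¹.
Phase lag φ = arctan(Cω/λ) = arctan(120/16.3) = 1.44 rad.
Time lag = φ / ω = 1.44 / 1.99×10^-7 = 7.21×10^6 s = 83.4 days.

83 days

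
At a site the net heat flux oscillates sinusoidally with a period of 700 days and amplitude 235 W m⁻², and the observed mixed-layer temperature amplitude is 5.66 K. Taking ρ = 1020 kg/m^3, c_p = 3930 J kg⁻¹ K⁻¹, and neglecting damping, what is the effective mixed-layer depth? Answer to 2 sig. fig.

ω = 2π / 6.05×10^7 s = 1.04×10^-7 s⁻¹.
Required C = F₀ / (A ω) = 235 / (5.66 × 1.04×10^-7) = 4.00×10^8 J/(m²·K).
D = C / (ρ c_p) = 4.00×10^8 / (1020 × 3930) = 99.7 m.

100 m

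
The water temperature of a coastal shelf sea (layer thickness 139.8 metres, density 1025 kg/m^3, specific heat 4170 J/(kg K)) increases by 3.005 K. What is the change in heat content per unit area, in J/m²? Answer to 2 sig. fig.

Areal heat capacity C = ρ c_p D = 1025 × 4170 × 139.8 = 5.98×10^8 J/(m²·K).
ΔQ = C ΔT = 5.98×10^8 × 3.005 = 1.80×10^9 J/m².

1.8×10^9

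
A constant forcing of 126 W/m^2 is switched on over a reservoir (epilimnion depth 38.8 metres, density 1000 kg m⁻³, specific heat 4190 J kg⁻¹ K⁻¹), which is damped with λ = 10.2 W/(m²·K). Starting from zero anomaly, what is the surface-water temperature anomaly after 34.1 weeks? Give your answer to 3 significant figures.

Areal heat capacity C = ρ c_p D = 1000 × 4190 × 38.8 = 1.63×10^8 J/(m²·K).
τ = C / λ = 1.63×10^8 / 10.2 = 1.59×10^7 s.
Equilibrium anomaly ΔT_eq = F / λ = 126 / 10.2 = 12.4 K.
t = 34.1 weeks = 2.06×10^7 s, so t/τ = 1.29.
ΔT(t) = ΔT_eq (1 − e^(−t/τ)) = 12.4 × (1 − e^−1.29) = 8.97 K.

8.97 K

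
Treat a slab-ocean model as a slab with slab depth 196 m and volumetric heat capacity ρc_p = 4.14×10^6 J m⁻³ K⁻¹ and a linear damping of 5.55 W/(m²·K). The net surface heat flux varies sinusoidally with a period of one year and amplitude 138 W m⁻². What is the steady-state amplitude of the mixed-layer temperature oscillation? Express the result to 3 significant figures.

Areal heat capacity C = ρc_p × D = 4.14×10^6 × 196 = 8.11×10^8 J m⁻² K⁻¹.
Angular frequency ω = 2π / T = 2π / 3.15×10^7 s = 1.99×10^-7 s⁻¹.
√((Cω)² + λ²) = √((162)² + 5.55²) = 162 W/(m²·K).
Amplitude A = F₀ / √((Cω)²+λ²) = 138 / 162 = 0.853 K.

0.853 K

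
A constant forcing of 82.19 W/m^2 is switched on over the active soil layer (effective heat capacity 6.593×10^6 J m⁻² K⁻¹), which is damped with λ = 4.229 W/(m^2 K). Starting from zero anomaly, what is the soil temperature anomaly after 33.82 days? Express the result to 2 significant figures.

Areal heat capacity C = 6.593×10^6 J m⁻² K⁻¹ (given).
τ = C / λ = 6.59×10^6 / 4.229 = 1.56×10^6 s.
Equilibrium anomaly ΔT_eq = F / λ = 82.19 / 4.229 = 19.4 K.
t = 33.82 days = 2.92×10^6 s, so t/τ = 1.87.
ΔT(t) = ΔT_eq (1 − e^(−t/τ)) = 19.4 × (1 − e^−1.87) = 16.5 K.

16 K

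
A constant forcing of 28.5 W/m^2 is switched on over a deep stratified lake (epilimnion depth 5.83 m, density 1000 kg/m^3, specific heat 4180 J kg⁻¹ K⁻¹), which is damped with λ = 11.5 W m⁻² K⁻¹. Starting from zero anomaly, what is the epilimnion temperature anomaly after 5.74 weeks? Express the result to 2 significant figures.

2.0 K

Areal heat capacity C = ρ c_p D = 1000 × 4180 × 5.83 = 2.44×10^7 J/(m²·K).
τ = C / λ = 2.44×10^7 / 11.5 = 2.12×10^6 s.
Equilibrium anomaly ΔT_eq = F / λ = 28.5 / 11.5 = 2.48 K.
t = 5.74 weeks = 3.47×10^6 s, so t/τ = 1.64.
ΔT(t) = ΔT_eq (1 − e^(−t/τ)) = 2.48 × (1 − e^−1.64) = 2.00 K.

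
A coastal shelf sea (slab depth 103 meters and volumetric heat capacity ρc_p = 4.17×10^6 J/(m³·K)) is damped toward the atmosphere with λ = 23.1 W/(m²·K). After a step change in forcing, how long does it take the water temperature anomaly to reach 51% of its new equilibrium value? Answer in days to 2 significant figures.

Areal heat capacity C = ρc_p × D = 4.17×10^6 × 103 = 4.30×10^8 J/(m^2 K).
τ = C / λ = 4.30×10^8 / 23.1 = 1.86×10^7 s.
Fraction reached: 1 − e^(−t/τ) = 0.51 ⇒ t = −τ ln(1 − 0.51) = τ × 0.713.
t = 1.33×10^7 s = 154 days.

150 days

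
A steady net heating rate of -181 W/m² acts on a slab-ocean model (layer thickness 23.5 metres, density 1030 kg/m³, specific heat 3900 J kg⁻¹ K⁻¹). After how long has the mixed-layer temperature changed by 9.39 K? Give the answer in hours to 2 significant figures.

Areal heat capacity C = ρ c_p D = 1030 × 3900 × 23.5 = 9.44×10^7 J/(m^2 K).
Time required: Δt = C ΔT / F = 9.44×10^7 × -9.39 / -181 = 4.90×10^6 s.
In hours: 4.90×10^6 s / (3600 s/hour) = 1360 hours.

1400 hours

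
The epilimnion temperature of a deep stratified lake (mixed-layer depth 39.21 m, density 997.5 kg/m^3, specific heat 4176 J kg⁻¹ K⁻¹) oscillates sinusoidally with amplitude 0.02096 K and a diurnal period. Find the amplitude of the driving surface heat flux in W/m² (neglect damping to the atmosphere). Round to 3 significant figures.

Areal heat capacity C = ρ c_p D = 997.5 × 4176 × 39.21 = 1.63×10^8 J/(m²·K).
ω = 2π / 86400 s = 7.27×10^-5 s⁻¹.
Cω = 1.63×10^8 × 7.27×10^-5 = 11900 W/(m²·K).
F₀ = A × Cω = 0.02096 × 11900 = 249 W/m².

249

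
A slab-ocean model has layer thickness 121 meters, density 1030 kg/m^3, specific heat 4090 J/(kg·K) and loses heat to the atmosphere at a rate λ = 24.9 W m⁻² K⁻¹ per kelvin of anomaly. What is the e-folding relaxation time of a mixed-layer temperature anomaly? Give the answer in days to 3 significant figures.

Areal heat capacity C = ρ c_p D = 1030 × 4090 × 121 = 5.10×10^8 J m⁻² K⁻¹.
Relaxation time τ = C / λ = 5.10×10^8 / 24.9 = 2.05×10^7 s.
In days: 2.05×10^7 s / (86400 s/day) = 237 days.

237 days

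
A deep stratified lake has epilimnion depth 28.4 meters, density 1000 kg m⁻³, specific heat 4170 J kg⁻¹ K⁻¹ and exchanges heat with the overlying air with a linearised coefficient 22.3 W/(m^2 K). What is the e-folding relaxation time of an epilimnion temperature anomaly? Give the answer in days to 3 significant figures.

Areal heat capacity C = ρ c_p D = 1000 × 4170 × 28.4 = 1.18×10^8 J m⁻² K⁻¹.
Relaxation time τ = C / λ = 1.18×10^8 / 22.3 = 5.31×10^6 s.
In days: 5.31×10^6 s / (86400 s/day) = 61.5 days.

61.5 days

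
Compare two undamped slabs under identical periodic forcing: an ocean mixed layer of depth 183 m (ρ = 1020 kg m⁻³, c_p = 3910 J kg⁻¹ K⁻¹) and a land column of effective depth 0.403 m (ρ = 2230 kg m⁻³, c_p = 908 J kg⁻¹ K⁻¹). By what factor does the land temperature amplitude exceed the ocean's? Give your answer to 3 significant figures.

894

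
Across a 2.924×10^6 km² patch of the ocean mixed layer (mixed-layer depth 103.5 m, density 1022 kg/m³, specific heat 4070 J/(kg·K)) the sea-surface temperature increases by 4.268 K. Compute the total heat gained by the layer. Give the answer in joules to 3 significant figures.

Areal heat capacity C = ρ c_p D = 1022 × 4070 × 103.5 = 4.31×10^8 J/(m²·K).
Heat per unit area: q = C ΔT = 4.31×10^8 × 4.268 = 1.84×10^9 J/m².
Total heat: Q = q × A = 1.84×10^9 × (2.924×10^6 × 10⁶ m²) = 5.37×10^21 J.

5.37×10^21 J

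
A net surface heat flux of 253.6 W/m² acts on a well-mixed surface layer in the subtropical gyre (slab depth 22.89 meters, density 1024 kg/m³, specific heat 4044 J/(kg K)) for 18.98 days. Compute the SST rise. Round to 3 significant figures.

Areal heat capacity C = ρ c_p D = 1024 × 4044 × 22.89 = 9.48×10^7 J/(m²·K).
Net heat input Q = F Δt = 253.6 × (18.98 days × 86400 s/day) = 4.16×10^8 J/m².
ΔT = Q / C = 4.16×10^8 / 9.48×10^7 = 4.39 K.

4.39 K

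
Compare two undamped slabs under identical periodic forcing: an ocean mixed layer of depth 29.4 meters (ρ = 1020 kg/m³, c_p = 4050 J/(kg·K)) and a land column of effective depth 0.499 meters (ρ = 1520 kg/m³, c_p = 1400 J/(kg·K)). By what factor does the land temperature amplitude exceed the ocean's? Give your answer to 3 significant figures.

114

C_ocean = 1020 × 4050 × 29.4 = 1.21×10^8 J/(m²·K).
C_land = 1520 × 1400 × 0.499 = 1.06×10^6 J/(m²·K).
Undamped amplitude ∝ 1/C, so A_land/A_ocean = C_ocean/C_land = 114.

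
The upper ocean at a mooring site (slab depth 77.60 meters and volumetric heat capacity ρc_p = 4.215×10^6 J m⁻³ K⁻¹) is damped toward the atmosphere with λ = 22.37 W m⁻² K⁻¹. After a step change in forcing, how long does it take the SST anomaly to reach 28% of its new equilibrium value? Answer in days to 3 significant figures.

Areal heat capacity C = ρc_p × D = 4.215×10^6 × 77.60 = 3.27×10^8 J m⁻² K⁻¹.
τ = C / λ = 3.27×10^8 / 22.37 = 1.46×10^7 s.
Fraction reached: 1 − e^(−t/τ) = 0.28 ⇒ t = −τ ln(1 − 0.28) = τ × 0.329.
t = 4.80×10^6 s = 55.6 days.

55.6 days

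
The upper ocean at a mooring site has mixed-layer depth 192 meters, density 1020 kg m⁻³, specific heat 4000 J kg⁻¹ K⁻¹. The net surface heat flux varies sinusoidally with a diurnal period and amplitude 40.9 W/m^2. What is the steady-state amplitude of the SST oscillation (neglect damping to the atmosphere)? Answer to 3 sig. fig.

Areal heat capacity C = ρ c_p D = 1020 × 4000 × 192 = 7.83×10^8 J/(m^2 K).
Angular frequency ω = 2π / T = 2π / 86400 s = 7.27×10^-5 s⁻¹.
Cω = 7.83×10^8 × 7.27×10^-5 = 57000 W/(m²·K).
Amplitude A = F₀ / (Cω) = 40.9 / 57000 = 7.18×10^-4 K.

7.18×10^-4 K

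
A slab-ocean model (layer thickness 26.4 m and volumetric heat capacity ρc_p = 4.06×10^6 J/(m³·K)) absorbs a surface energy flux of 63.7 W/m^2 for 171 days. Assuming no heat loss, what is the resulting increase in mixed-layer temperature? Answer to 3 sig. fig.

Areal heat capacity C = ρc_p × D = 4.06×10^6 × 26.4 = 1.07×10^8 J m⁻² K⁻¹.
Net heat input Q = F Δt = 63.7 × (171 days × 86400 s/day) = 9.41×10^8 J/m².
ΔT = Q / C = 9.41×10^8 / 1.07×10^8 = 8.78 K.

8.78 K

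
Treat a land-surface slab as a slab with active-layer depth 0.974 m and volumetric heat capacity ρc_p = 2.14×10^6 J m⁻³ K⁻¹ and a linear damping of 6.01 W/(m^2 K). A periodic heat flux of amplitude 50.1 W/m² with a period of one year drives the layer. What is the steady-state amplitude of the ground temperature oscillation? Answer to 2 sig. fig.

8.3 K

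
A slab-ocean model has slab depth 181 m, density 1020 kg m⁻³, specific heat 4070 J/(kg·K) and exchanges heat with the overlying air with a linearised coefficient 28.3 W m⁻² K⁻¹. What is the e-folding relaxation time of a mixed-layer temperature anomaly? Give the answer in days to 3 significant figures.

Areal heat capacity C = ρ c_p D = 1020 × 4070 × 181 = 7.51×10^8 J/(m²·K).
Relaxation time τ = C / λ = 7.51×10^8 / 28.3 = 2.66×10^7 s.
In days: 2.66×10^7 s / (86400 s/day) = 307 days.

307 days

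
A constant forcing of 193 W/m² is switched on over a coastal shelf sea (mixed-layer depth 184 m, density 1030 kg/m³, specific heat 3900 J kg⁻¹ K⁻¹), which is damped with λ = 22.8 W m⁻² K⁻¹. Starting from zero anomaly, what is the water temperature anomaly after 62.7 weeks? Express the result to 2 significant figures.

5.8 K

Areal heat capacity C = ρ c_p D = 1030 × 3900 × 184 = 7.39×10^8 J/(m^2 K).
τ = C / λ = 7.39×10^8 / 22.8 = 3.24×10^7 s.
Equilibrium anomaly ΔT_eq = F / λ = 193 / 22.8 = 8.46 K.
t = 62.7 weeks = 3.79×10^7 s, so t/τ = 1.17.
ΔT(t) = ΔT_eq (1 − e^(−t/τ)) = 8.46 × (1 − e^−1.17) = 5.84 K.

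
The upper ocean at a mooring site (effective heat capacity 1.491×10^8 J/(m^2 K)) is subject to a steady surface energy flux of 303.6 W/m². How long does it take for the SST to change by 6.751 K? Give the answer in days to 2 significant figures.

Areal heat capacity C = 1.491×10^8 J/(m^2 K) (given).
Time required: Δt = C ΔT / F = 1.49×10^8 × 6.751 / 303.6 = 3.32×10^6 s.
In days: 3.32×10^6 s / (86400 s/day) = 38.4 days.

38 days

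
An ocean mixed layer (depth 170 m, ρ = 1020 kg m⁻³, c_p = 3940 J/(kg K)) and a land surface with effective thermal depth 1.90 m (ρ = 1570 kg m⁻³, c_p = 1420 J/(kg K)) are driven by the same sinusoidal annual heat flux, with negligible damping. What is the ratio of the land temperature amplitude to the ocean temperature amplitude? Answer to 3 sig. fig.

161

C_ocean = 1020 × 3940 × 170 = 6.83×10^8 J/(m²·K).
C_land = 1570 × 1420 × 1.90 = 4.24×10^6 J/(m²·K).
Undamped amplitude ∝ 1/C, so A_land/A_ocean = C_ocean/C_land = 161.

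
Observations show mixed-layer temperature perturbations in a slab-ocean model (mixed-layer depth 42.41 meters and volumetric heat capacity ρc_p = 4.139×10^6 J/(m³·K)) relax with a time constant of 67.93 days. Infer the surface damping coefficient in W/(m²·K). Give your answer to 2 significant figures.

30

Areal heat capacity C = ρc_p × D = 4.139×10^6 × 42.41 = 1.76×10^8 J/(m^2 K).
τ = 67.93 days = 5.87×10^6 s.
λ = C / τ = 1.76×10^8 / 5.87×10^6 = 29.9 W/(m²·K).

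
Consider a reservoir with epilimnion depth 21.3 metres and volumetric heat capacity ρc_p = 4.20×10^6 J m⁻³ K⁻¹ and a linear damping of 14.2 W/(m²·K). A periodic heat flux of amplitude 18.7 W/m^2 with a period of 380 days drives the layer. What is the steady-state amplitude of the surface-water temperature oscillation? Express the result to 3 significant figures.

0.841 K

Areal heat capacity C = ρc_p × D = 4.20×10^6 × 21.3 = 8.95×10^7 J m⁻² K⁻¹.
Angular frequency ω = 2π / T = 2π / 3.28×10^7 s = 1.91×10^-7 s⁻¹.
√((Cω)² + λ²) = √((17.1)² + 14.2²) = 22.2 W/(m²·K).
Amplitude A = F₀ / √((Cω)²+λ²) = 18.7 / 22.2 = 0.841 K.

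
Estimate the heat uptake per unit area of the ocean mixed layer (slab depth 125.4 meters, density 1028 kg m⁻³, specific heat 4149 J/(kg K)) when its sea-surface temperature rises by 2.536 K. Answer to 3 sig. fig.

1.36×10^9

Areal heat capacity C = ρ c_p D = 1028 × 4149 × 125.4 = 5.35×10^8 J/(m^2 K).
ΔQ = C ΔT = 5.35×10^8 × 2.536 = 1.36×10^9 J/m².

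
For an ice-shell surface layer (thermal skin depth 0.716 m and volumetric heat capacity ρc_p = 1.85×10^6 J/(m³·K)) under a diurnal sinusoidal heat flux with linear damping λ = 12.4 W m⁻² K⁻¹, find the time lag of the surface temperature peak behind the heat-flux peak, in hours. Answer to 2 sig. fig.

5.5 hours

Areal heat capacity C = ρc_p × D = 1.85×10^6 × 0.716 = 1.32×10^6 J m⁻² K⁻¹.
ω = 2π / 86400 s = 7.27×10^-5 s⁻¹.
Phase lag φ = arctan(Cω/λ) = arctan(96.3/12.4) = 1.44 rad.
Time lag = φ / ω = 1.44 / 7.27×10^-5 = 19800 s = 5.51 hours.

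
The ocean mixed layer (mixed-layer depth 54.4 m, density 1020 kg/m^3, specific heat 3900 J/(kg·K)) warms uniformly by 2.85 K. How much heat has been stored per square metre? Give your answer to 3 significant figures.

Areal heat capacity C = ρ c_p D = 1020 × 3900 × 54.4 = 2.16×10^8 J m⁻² K⁻¹.
ΔQ = C ΔT = 2.16×10^8 × 2.85 = 6.17×10^8 J/m².

6.17×10^8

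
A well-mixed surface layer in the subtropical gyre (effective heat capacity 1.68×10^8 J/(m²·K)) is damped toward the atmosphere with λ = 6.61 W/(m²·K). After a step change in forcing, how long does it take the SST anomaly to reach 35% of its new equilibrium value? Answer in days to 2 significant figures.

130 days

Areal heat capacity C = 1.68×10^8 J/(m²·K) (given).
τ = C / λ = 1.68×10^8 / 6.61 = 2.54×10^7 s.
Fraction reached: 1 − e^(−t/τ) = 0.35 ⇒ t = −τ ln(1 − 0.35) = τ × 0.431.
t = 1.09×10^7 s = 127 days.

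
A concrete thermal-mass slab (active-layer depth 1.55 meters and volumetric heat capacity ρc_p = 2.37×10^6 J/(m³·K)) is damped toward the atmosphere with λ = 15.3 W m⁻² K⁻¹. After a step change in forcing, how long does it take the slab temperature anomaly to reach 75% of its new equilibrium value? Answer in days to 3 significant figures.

3.85 days

Areal heat capacity C = ρc_p × D = 2.37×10^6 × 1.55 = 3.67×10^6 J m⁻² K⁻¹.
τ = C / λ = 3.67×10^6 / 15.3 = 2.40×10^5 s.
Fraction reached: 1 − e^(−t/τ) = 0.75 ⇒ t = −τ ln(1 − 0.75) = τ × 1.39.
t = 3.33×10^5 s = 3.85 days.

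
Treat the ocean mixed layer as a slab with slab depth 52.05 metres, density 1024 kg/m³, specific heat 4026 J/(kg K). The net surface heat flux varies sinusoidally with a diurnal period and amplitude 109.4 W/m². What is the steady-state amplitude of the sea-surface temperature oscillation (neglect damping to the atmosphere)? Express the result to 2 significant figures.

0.0070 K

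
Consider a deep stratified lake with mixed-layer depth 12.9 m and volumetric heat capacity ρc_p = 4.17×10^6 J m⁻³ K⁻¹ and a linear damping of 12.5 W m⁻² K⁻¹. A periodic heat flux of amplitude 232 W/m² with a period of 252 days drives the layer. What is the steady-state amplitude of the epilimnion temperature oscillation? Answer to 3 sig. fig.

11.6 K

Areal heat capacity C = ρc_p × D = 4.17×10^6 × 12.9 = 5.38×10^7 J/(m²·K).
Angular frequency ω = 2π / T = 2π / 2.18×10^7 s = 2.89×10^-7 s⁻¹.
√((Cω)² + λ²) = √((15.5)² + 12.5²) = 19.9 W/(m²·K).
Amplitude A = F₀ / √((Cω)²+λ²) = 232 / 19.9 = 11.6 K.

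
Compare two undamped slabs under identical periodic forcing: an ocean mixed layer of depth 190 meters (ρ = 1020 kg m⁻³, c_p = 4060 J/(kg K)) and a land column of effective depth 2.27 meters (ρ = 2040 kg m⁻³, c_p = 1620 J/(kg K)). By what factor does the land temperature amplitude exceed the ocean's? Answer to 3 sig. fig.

C_ocean = 1020 × 4060 × 190 = 7.87×10^8 J/(m²·K).
C_land = 2040 × 1620 × 2.27 = 7.50×10^6 J/(m²·K).
Undamped amplitude ∝ 1/C, so A_land/A_ocean = C_ocean/C_land = 105.

105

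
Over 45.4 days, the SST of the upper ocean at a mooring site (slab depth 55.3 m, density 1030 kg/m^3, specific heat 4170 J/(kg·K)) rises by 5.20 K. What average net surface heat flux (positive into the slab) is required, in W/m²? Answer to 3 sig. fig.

Areal heat capacity C = ρ c_p D = 1030 × 4170 × 55.3 = 2.38×10^8 J/(m^2 K).
Required heat per unit area: Q = C ΔT = 2.38×10^8 × 5.20 = 1.24×10^9 J/m².
Flux F = Q / Δt = 1.24×10^9 / 3.92×10^6 s = 315 W/m².

315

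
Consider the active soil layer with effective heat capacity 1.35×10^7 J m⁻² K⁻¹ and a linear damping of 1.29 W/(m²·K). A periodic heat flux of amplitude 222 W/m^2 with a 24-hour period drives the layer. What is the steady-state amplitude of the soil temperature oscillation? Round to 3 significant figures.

Areal heat capacity C = 1.35×10^7 J m⁻² K⁻¹ (given).
Angular frequency ω = 2π / T = 2π / 86400 s = 7.27×10^-5 s⁻¹.
√((Cω)² + λ²) = √((982)² + 1.29²) = 982 W/(m²·K).
Amplitude A = F₀ / √((Cω)²+λ²) = 222 / 982 = 0.226 K.

0.226 K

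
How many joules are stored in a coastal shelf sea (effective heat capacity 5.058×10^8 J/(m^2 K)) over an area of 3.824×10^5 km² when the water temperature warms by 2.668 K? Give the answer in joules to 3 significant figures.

5.16×10^20 J

Areal heat capacity C = 5.058×10^8 J/(m^2 K) (given).
Heat per unit area: q = C ΔT = 5.06×10^8 × 2.668 = 1.35×10^9 J/m².
Total heat: Q = q × A = 1.35×10^9 × (3.824×10^5 × 10⁶ m²) = 5.16×10^20 J.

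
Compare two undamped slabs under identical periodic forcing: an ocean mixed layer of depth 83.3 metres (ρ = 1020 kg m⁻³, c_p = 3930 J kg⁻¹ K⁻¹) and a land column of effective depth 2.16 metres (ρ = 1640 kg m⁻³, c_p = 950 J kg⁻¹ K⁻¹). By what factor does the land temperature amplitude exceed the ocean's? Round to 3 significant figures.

C_ocean = 1020 × 3930 × 83.3 = 3.34×10^8 J/(m²·K).
C_land = 1640 × 950 × 2.16 = 3.37×10^6 J/(m²·K).
Undamped amplitude ∝ 1/C, so A_land/A_ocean = C_ocean/C_land = 99.2.

99.2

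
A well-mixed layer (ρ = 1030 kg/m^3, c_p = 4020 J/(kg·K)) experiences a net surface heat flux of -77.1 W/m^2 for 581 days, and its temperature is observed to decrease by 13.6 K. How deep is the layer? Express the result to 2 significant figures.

Heat input Q = F Δt = -77.1 × 5.02×10^7 s = -3.87×10^9 J/m².
Required areal heat capacity C = Q / ΔT = 2.85×10^8 J/(m²·K).
Depth D = C / (ρ c_p) = 2.85×10^8 / (1030 × 4020) = 68.7 m.

69 m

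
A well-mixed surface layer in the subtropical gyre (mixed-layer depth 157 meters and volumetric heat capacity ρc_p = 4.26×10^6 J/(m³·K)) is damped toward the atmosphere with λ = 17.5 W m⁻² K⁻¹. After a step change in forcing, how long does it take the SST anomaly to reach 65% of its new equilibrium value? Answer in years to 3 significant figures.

1.27 years

Areal heat capacity C = ρc_p × D = 4.26×10^6 × 157 = 6.69×10^8 J/(m²·K).
τ = C / λ = 6.69×10^8 / 17.5 = 3.82×10^7 s.
Fraction reached: 1 − e^(−t/τ) = 0.65 ⇒ t = −τ ln(1 − 0.65) = τ × 1.05.
t = 4.01×10^7 s = 1.27 years.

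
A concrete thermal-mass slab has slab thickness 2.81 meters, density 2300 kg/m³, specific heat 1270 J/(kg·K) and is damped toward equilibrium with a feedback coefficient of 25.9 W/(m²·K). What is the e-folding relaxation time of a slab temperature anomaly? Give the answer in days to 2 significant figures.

Areal heat capacity C = ρ c_p D = 2300 × 1270 × 2.81 = 8.21×10^6 J m⁻² K⁻¹.
Relaxation time τ = C / λ = 8.21×10^6 / 25.9 = 3.17×10^5 s.
In days: 3.17×10^5 s / (86400 s/day) = 3.67 days.

3.7 days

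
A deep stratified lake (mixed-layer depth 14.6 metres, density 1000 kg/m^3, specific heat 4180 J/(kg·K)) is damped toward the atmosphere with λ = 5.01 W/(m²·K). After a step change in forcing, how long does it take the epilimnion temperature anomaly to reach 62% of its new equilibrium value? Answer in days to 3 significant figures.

Areal heat capacity C = ρ c_p D = 1000 × 4180 × 14.6 = 6.10×10^7 J/(m^2 K).
τ = C / λ = 6.10×10^7 / 5.01 = 1.22×10^7 s.
Fraction reached: 1 − e^(−t/τ) = 0.62 ⇒ t = −τ ln(1 − 0.62) = τ × 0.968.
t = 1.18×10^7 s = 136 days.

136 days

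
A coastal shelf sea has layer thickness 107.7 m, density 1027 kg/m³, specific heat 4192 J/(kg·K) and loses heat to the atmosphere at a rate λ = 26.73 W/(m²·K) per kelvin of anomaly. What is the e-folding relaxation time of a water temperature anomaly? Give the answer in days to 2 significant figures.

Areal heat capacity C = ρ c_p D = 1027 × 4192 × 107.7 = 4.64×10^8 J/(m²·K).
Relaxation time τ = C / λ = 4.64×10^8 / 26.73 = 1.73×10^7 s.
In days: 1.73×10^7 s / (86400 s/day) = 201 days.

200 days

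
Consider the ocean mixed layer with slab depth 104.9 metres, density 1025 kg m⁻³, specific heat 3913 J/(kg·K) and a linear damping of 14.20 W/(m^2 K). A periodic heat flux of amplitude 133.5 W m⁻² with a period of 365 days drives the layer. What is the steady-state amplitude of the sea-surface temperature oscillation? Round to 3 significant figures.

1.57 K

Areal heat capacity C = ρ c_p D = 1025 × 3913 × 104.9 = 4.21×10^8 J/(m²·K).
Angular frequency ω = 2π / T = 2π / 3.15×10^7 s = 1.99×10^-7 s⁻¹.
√((Cω)² + λ²) = √((83.8)² + 14.20²) = 85.0 W/(m²·K).
Amplitude A = F₀ / √((Cω)²+λ²) = 133.5 / 85.0 = 1.57 K.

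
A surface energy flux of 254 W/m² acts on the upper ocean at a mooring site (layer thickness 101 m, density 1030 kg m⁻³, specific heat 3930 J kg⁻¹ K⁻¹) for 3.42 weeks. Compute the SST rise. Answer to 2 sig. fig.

Areal heat capacity C = ρ c_p D = 1030 × 3930 × 101 = 4.09×10^8 J/(m^2 K).
Net heat input Q = F Δt = 254 × (3.42 weeks × 6.048×10^5 s/week) = 5.25×10^8 J/m².
ΔT = Q / C = 5.25×10^8 / 4.09×10^8 = 1.29 K.

1.3 K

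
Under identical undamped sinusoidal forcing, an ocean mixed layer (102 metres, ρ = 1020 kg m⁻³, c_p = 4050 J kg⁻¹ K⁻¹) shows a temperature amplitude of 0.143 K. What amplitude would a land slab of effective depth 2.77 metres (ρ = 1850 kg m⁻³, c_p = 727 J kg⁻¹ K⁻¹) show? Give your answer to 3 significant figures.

C_ocean = 4.21×10^8 J/(m²·K); C_land = 3.73×10^6 J/(m²·K).
A ∝ 1/C ⇒ A_land = A_ocean × C_ocean/C_land = 0.143 × 113 = 16.2 K.

16.2 K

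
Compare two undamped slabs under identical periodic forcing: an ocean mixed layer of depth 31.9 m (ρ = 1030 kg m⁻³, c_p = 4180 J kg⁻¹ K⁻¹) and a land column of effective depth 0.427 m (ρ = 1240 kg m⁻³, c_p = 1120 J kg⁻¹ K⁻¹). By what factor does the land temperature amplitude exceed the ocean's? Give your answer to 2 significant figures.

C_ocean = 1030 × 4180 × 31.9 = 1.37×10^8 J/(m²·K).
C_land = 1240 × 1120 × 0.427 = 5.93×10^5 J/(m²·K).
Undamped amplitude ∝ 1/C, so A_land/A_ocean = C_ocean/C_land = 232.

230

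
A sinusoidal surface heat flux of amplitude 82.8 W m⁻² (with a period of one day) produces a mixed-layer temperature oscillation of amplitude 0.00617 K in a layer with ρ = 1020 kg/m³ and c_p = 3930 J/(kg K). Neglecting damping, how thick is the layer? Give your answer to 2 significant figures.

46 m

ω = 2π / 86400 s = 7.27×10^-5 s⁻¹.
Required C = F₀ / (A ω) = 82.8 / (0.00617 × 7.27×10^-5) = 1.85×10^8 J/(m²·K).
D = C / (ρ c_p) = 1.85×10^8 / (1020 × 3930) = 46.0 m.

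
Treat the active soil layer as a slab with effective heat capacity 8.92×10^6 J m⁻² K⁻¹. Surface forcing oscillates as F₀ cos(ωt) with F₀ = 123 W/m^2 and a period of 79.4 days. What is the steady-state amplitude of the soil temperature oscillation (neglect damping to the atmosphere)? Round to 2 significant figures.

15 K

Areal heat capacity C = 8.92×10^6 J m⁻² K⁻¹ (given).
Angular frequency ω = 2π / T = 2π / 6.86×10^6 s = 9.16×10^-7 s⁻¹.
Cω = 8.92×10^6 × 9.16×10^-7 = 8.17 W/(m²·K).
Amplitude A = F₀ / (Cω) = 123 / 8.17 = 15.1 K.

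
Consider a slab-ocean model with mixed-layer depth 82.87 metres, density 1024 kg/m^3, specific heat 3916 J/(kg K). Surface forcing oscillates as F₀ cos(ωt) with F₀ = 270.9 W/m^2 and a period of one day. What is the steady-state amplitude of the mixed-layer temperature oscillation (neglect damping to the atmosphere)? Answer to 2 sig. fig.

0.011 K

Areal heat capacity C = ρ c_p D = 1024 × 3916 × 82.87 = 3.32×10^8 J/(m^2 K).
Angular frequency ω = 2π / T = 2π / 86400 s = 7.27×10^-5 s⁻¹.
Cω = 3.32×10^8 × 7.27×10^-5 = 24200 W/(m²·K).
Amplitude A = F₀ / (Cω) = 270.9 / 24200 = 0.0112 K.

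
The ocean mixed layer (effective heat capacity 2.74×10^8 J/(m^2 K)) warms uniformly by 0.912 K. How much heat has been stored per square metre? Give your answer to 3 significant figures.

2.50×10^8

Areal heat capacity C = 2.74×10^8 J/(m^2 K) (given).
ΔQ = C ΔT = 2.74×10^8 × 0.912 = 2.50×10^8 J/m².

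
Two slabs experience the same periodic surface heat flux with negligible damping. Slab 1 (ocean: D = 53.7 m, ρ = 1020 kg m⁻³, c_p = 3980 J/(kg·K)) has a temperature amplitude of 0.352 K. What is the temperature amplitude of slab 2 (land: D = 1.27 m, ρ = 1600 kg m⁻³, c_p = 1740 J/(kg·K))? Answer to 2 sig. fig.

C_ocean = 2.18×10^8 J/(m²·K); C_land = 3.54×10^6 J/(m²·K).
A ∝ 1/C ⇒ A_land = A_ocean × C_ocean/C_land = 0.352 × 61.7 = 21.7 K.

22 K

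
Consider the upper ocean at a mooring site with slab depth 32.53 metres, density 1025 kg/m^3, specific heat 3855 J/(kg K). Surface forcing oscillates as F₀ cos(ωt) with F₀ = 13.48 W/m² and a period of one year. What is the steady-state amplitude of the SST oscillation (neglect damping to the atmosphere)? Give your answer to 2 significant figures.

0.53 K

Areal heat capacity C = ρ c_p D = 1025 × 3855 × 32.53 = 1.29×10^8 J/(m²·K).
Angular frequency ω = 2π / T = 2π / 3.15×10^7 s = 1.99×10^-7 s⁻¹.
Cω = 1.29×10^8 × 1.99×10^-7 = 25.6 W/(m²·K).
Amplitude A = F₀ / (Cω) = 13.48 / 25.6 = 0.526 K.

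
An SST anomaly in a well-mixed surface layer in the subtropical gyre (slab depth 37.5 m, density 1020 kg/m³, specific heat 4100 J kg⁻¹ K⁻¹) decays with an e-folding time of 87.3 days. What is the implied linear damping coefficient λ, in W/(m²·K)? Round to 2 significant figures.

Areal heat capacity C = ρ c_p D = 1020 × 4100 × 37.5 = 1.57×10^8 J/(m²·K).
τ = 87.3 days = 7.54×10^6 s.
λ = C / τ = 1.57×10^8 / 7.54×10^6 = 20.8 W/(m²·K).

21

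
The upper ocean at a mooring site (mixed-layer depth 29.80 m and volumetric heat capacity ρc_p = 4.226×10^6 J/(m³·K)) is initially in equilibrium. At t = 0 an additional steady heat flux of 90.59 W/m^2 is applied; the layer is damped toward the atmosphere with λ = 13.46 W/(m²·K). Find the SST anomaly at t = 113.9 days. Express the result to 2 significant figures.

4.4 K

Areal heat capacity C = ρc_p × D = 4.226×10^6 × 29.80 = 1.26×10^8 J/(m^2 K).
τ = C / λ = 1.26×10^8 / 13.46 = 9.36×10^6 s.
Equilibrium anomaly ΔT_eq = F / λ = 90.59 / 13.46 = 6.73 K.
t = 113.9 days = 9.84×10^6 s, so t/τ = 1.05.
ΔT(t) = ΔT_eq (1 − e^(−t/τ)) = 6.73 × (1 − e^−1.05) = 4.38 K.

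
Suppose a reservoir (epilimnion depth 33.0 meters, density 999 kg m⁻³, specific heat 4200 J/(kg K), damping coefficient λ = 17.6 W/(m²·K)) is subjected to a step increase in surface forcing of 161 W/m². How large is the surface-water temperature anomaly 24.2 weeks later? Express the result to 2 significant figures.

Areal heat capacity C = ρ c_p D = 999 × 4200 × 33.0 = 1.38×10^8 J m⁻² K⁻¹.
τ = C / λ = 1.38×10^8 / 17.6 = 7.87×10^6 s.
Equilibrium anomaly ΔT_eq = F / λ = 161 / 17.6 = 9.15 K.
t = 24.2 weeks = 1.46×10^7 s, so t/τ = 1.86.
ΔT(t) = ΔT_eq (1 − e^(−t/τ)) = 9.15 × (1 − e^−1.86) = 7.72 K.

7.7 K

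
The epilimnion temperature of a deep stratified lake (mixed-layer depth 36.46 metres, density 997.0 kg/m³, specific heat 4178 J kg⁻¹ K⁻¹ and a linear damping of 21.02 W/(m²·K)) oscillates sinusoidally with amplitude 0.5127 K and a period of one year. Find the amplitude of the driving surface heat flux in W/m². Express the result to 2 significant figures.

Areal heat capacity C = ρ c_p D = 997.0 × 4178 × 36.46 = 1.52×10^8 J/(m^2 K).
ω = 2π / 3.15×10^7 s = 1.99×10^-7 s⁻¹.
√((Cω)² + λ²) = √((30.3)² + 21.02²) = 36.8 W/(m²·K).
F₀ = A × √((Cω)²+λ²) = 0.5127 × 36.8 = 18.9 W/m².

19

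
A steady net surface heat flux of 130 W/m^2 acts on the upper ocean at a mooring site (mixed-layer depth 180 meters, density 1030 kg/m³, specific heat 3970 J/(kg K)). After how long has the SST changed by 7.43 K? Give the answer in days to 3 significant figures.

Areal heat capacity C = ρ c_p D = 1030 × 3970 × 180 = 7.36×10^8 J/(m²·K).
Time required: Δt = C ΔT / F = 7.36×10^8 × 7.43 / 130 = 4.21×10^7 s.
In days: 4.21×10^7 s / (86400 s/day) = 487 days.

487 days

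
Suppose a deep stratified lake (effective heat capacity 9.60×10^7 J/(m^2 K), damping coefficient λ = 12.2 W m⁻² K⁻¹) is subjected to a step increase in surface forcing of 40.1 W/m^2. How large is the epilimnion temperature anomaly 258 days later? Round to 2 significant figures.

Areal heat capacity C = 9.60×10^7 J/(m^2 K) (given).
τ = C / λ = 9.60×10^7 / 12.2 = 7.87×10^6 s.
Equilibrium anomaly ΔT_eq = F / λ = 40.1 / 12.2 = 3.29 K.
t = 258 days = 2.23×10^7 s, so t/τ = 2.83.
ΔT(t) = ΔT_eq (1 − e^(−t/τ)) = 3.29 × (1 − e^−2.83) = 3.09 K.

3.1 K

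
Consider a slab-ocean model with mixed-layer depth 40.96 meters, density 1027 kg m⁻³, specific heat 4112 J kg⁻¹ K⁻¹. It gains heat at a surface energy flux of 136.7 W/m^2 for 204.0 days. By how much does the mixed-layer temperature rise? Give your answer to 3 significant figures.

Areal heat capacity C = ρ c_p D = 1027 × 4112 × 40.96 = 1.73×10^8 J/(m²·K).
Net heat input Q = F Δt = 136.7 × (204.0 days × 86400 s/day) = 2.41×10^9 J/m².
ΔT = Q / C = 2.41×10^9 / 1.73×10^8 = 13.9 K.

13.9 K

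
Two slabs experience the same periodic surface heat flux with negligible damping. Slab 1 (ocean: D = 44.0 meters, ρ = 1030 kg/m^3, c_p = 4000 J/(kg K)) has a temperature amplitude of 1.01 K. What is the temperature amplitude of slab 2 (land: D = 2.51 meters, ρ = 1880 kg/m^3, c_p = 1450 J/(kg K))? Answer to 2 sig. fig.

27 K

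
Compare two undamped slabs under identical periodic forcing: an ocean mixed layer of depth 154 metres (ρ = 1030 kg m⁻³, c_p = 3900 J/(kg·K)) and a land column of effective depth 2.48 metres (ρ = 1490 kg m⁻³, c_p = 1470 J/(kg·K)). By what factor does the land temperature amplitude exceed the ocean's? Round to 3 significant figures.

114

C_ocean = 1030 × 3900 × 154 = 6.19×10^8 J/(m²·K).
C_land = 1490 × 1470 × 2.48 = 5.43×10^6 J/(m²·K).
Undamped amplitude ∝ 1/C, so A_land/A_ocean = C_ocean/C_land = 114.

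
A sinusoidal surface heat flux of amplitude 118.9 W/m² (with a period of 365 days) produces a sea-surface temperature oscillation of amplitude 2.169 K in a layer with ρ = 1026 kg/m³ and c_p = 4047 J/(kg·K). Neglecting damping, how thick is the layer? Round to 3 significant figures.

66.3 m

ω = 2π / 3.15×10^7 s = 1.99×10^-7 s⁻¹.
Required C = F₀ / (A ω) = 118.9 / (2.169 × 1.99×10^-7) = 2.75×10^8 J/(m²·K).
D = C / (ρ c_p) = 2.75×10^8 / (1026 × 4047) = 66.3 m.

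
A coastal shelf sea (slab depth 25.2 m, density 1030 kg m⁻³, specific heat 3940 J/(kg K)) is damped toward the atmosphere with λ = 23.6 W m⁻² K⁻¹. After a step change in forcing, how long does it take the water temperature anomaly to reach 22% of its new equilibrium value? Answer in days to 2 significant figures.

Areal heat capacity C = ρ c_p D = 1030 × 3940 × 25.2 = 1.02×10^8 J m⁻² K⁻¹.
τ = C / λ = 1.02×10^8 / 23.6 = 4.33×10^6 s.
Fraction reached: 1 − e^(−t/τ) = 0.22 ⇒ t = −τ ln(1 − 0.22) = τ × 0.248.
t = 1.08×10^6 s = 12.5 days.

12 days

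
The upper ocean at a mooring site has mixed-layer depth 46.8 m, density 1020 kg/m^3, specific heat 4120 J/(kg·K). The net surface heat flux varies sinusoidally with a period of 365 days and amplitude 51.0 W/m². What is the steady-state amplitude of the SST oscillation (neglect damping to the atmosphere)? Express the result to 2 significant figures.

Areal heat capacity C = ρ c_p D = 1020 × 4120 × 46.8 = 1.97×10^8 J/(m^2 K).
Angular frequency ω = 2π / T = 2π / 3.15×10^7 s = 1.99×10^-7 s⁻¹.
Cω = 1.97×10^8 × 1.99×10^-7 = 39.2 W/(m²·K).
Amplitude A = F₀ / (Cω) = 51.0 / 39.2 = 1.30 K.

1.3 K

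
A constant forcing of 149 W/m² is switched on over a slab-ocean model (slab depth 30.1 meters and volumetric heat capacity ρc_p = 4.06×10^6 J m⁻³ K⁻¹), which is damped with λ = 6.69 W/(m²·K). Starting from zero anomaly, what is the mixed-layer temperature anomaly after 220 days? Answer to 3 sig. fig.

14.4 K

Areal heat capacity C = ρc_p × D = 4.06×10^6 × 30.1 = 1.22×10^8 J/(m^2 K).
τ = C / λ = 1.22×10^8 / 6.69 = 1.83×10^7 s.
Equilibrium anomaly ΔT_eq = F / λ = 149 / 6.69 = 22.3 K.
t = 220 days = 1.90×10^7 s, so t/τ = 1.04.
ΔT(t) = ΔT_eq (1 − e^(−t/τ)) = 22.3 × (1 − e^−1.04) = 14.4 K.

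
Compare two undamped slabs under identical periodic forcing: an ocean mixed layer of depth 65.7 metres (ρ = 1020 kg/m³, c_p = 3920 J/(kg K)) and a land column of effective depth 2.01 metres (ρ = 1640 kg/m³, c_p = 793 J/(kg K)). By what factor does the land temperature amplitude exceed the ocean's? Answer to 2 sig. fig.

C_ocean = 1020 × 3920 × 65.7 = 2.63×10^8 J/(m²·K).
C_land = 1640 × 793 × 2.01 = 2.61×10^6 J/(m²·K).
Undamped amplitude ∝ 1/C, so A_land/A_ocean = C_ocean/C_land = 100.

100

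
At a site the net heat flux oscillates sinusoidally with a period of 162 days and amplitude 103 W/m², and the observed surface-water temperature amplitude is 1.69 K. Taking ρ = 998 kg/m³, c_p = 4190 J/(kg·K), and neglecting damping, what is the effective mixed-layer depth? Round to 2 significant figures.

32 m

ω = 2π / 1.40×10^7 s = 4.49×10^-7 s⁻¹.
Required C = F₀ / (A ω) = 103 / (1.69 × 4.49×10^-7) = 1.36×10^8 J/(m²·K).
D = C / (ρ c_p) = 1.36×10^8 / (998 × 4190) = 32.5 m.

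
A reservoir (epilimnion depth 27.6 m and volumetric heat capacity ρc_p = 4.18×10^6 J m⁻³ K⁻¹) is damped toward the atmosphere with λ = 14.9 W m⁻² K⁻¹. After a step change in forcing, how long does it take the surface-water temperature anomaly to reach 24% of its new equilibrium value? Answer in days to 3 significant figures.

Areal heat capacity C = ρc_p × D = 4.18×10^6 × 27.6 = 1.15×10^8 J/(m^2 K).
τ = C / λ = 1.15×10^8 / 14.9 = 7.74×10^6 s.
Fraction reached: 1 − e^(−t/τ) = 0.24 ⇒ t = −τ ln(1 − 0.24) = τ × 0.274.
t = 2.12×10^6 s = 24.6 days.

24.6 days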